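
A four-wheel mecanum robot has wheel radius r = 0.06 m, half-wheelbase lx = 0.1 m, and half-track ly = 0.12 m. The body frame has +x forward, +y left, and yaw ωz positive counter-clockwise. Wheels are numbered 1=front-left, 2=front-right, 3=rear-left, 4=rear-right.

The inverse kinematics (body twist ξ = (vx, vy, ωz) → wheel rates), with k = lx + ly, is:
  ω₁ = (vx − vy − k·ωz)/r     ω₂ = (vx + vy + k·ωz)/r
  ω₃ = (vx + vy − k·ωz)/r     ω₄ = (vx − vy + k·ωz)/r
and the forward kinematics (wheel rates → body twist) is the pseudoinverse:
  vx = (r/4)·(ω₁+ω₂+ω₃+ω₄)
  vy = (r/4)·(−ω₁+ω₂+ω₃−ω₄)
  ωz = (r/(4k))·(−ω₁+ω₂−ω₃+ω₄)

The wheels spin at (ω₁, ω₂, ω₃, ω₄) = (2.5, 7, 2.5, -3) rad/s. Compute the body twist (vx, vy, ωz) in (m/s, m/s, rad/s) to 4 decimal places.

k = lx + ly = 0.1 + 0.12 = 0.2200
ω₁+ω₂+ω₃+ω₄ = 9.0000  →  vx = (0.06/4)·9.0000 = 0.1350
−ω₁+ω₂+ω₃−ω₄ = 10.0000  →  vy = (0.06/4)·10.0000 = 0.1500
−ω₁+ω₂−ω₃+ω₄ = -1.0000  →  ωz = (0.06/0.8800)·-1.0000 = -0.0682

(0.1350, 0.1500, -0.0682)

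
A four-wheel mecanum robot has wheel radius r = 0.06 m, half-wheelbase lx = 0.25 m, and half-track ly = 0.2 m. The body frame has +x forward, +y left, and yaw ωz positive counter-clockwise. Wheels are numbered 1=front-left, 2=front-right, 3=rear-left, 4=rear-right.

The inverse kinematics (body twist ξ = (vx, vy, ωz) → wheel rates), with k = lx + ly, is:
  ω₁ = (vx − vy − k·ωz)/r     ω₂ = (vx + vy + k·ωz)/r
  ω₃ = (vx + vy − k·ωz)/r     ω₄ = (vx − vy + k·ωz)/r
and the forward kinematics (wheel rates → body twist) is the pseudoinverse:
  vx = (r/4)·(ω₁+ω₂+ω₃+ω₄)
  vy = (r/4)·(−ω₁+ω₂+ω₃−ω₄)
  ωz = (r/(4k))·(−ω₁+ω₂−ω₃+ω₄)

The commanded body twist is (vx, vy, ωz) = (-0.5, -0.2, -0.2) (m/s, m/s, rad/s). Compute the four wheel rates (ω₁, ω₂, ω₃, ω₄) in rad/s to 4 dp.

k = lx + ly = 0.25 + 0.2 = 0.4500;  k·ωz = 0.4500·-0.2 = -0.0900
ω₁ (FL) = (vx − vy − k·ωz)/r = -0.2100/0.06 = -3.5000
ω₂ (FR) = (vx + vy + k·ωz)/r = -0.7900/0.06 = -13.1667
ω₃ (RL) = (vx + vy − k·ωz)/r = -0.6100/0.06 = -10.1667
ω₄ (RR) = (vx − vy + k·ωz)/r = -0.3900/0.06 = -6.5000

(-3.5000, -13.1667, -10.1667, -6.5000)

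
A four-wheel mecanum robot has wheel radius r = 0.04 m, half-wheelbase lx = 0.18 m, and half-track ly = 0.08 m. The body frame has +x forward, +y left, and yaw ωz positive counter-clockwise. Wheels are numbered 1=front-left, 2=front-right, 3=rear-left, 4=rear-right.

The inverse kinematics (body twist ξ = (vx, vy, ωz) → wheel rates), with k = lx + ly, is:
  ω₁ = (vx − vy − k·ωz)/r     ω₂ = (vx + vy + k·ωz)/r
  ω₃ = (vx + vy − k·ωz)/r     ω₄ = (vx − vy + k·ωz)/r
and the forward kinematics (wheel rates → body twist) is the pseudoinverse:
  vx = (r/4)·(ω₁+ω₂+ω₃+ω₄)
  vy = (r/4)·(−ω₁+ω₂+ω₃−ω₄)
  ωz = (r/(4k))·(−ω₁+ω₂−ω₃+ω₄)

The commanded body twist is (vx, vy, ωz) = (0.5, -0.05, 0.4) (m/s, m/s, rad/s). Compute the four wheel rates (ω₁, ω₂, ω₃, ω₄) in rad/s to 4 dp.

k = lx + ly = 0.18 + 0.08 = 0.2600;  k·ωz = 0.2600·0.4 = 0.1040
ω₁ (FL) = (vx − vy − k·ωz)/r = 0.4460/0.04 = 11.1500
ω₂ (FR) = (vx + vy + k·ωz)/r = 0.5540/0.04 = 13.8500
ω₃ (RL) = (vx + vy − k·ωz)/r = 0.3460/0.04 = 8.6500
ω₄ (RR) = (vx − vy + k·ωz)/r = 0.6540/0.04 = 16.3500

(11.1500, 13.8500, 8.6500, 16.3500)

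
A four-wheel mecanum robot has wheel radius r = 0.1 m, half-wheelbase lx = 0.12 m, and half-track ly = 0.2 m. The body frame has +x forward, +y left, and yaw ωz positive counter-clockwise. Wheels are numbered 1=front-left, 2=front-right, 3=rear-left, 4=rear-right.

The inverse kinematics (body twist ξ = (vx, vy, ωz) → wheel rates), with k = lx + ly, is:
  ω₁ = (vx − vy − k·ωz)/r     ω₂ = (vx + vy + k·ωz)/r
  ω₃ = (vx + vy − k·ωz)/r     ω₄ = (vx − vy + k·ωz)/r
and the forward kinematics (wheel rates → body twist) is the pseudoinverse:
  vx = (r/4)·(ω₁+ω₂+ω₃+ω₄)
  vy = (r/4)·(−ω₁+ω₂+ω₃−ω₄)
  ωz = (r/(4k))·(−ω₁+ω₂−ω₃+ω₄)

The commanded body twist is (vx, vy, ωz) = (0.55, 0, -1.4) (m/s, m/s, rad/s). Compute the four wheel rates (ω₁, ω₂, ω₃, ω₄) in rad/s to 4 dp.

(9.9800, 1.0200, 9.9800, 1.0200)

k = lx + ly = 0.12 + 0.2 = 0.3200;  k·ωz = 0.3200·-1.4 = -0.4480
ω₁ (FL) = (vx − vy − k·ωz)/r = 0.9980/0.1 = 9.9800
ω₂ (FR) = (vx + vy + k·ωz)/r = 0.1020/0.1 = 1.0200
ω₃ (RL) = (vx + vy − k·ωz)/r = 0.9980/0.1 = 9.9800
ω₄ (RR) = (vx − vy + k·ωz)/r = 0.1020/0.1 = 1.0200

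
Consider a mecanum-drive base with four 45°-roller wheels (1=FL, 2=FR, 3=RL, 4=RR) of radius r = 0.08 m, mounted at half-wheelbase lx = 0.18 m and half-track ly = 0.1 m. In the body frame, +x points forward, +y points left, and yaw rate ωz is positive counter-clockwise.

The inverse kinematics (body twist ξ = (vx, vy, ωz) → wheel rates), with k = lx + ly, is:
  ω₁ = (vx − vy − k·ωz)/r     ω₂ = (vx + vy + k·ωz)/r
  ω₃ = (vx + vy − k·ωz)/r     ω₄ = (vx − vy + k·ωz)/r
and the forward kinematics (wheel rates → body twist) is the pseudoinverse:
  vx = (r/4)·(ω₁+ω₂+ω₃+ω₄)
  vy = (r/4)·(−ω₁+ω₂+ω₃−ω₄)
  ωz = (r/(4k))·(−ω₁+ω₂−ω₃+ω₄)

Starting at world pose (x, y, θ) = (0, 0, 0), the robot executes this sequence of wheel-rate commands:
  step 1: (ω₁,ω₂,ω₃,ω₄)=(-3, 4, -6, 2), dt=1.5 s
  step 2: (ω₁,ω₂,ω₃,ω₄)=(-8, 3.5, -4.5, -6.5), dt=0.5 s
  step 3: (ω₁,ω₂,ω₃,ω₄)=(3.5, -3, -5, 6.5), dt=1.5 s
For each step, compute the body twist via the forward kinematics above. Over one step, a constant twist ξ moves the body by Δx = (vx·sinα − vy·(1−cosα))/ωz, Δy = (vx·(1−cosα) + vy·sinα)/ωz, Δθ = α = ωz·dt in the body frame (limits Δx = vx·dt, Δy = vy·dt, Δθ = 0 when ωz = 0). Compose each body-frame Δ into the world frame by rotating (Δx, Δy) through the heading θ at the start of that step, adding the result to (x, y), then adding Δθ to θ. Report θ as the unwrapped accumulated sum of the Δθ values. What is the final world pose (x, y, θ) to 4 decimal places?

step 1: ξ=(vx,vy,ωz)=(-0.0600, -0.0200, 1.0714), dt=1.5 → body Δ=(-0.0366, -0.0767, 1.6071) → world pose (-0.0366, -0.0767, 1.6071)
step 2: ξ=(vx,vy,ωz)=(-0.3100, 0.2700, 0.6786), dt=0.5 → body Δ=(-0.1747, 0.1064, 0.3393) → world pose (-0.1366, -0.2552, 1.9464)
step 3: ξ=(vx,vy,ωz)=(0.0400, -0.3600, 0.3571), dt=1.5 → body Δ=(0.1984, -0.4988, 0.5357) → world pose (0.2547, 0.1124, 2.4821)

(0.2547, 0.1124, 2.4821)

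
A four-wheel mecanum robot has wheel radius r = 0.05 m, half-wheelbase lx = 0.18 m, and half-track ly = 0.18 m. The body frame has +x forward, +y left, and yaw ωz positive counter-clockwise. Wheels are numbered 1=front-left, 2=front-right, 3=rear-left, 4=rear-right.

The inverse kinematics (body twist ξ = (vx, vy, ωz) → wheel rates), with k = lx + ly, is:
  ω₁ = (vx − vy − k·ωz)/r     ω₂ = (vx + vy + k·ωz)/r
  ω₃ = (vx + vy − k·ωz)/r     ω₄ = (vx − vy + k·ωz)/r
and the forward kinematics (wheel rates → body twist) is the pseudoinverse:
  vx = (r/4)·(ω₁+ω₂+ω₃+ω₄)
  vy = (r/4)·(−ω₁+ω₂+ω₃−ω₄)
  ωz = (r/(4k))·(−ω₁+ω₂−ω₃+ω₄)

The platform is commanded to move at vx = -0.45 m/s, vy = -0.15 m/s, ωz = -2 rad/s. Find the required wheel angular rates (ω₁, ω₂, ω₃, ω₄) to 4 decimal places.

k = lx + ly = 0.18 + 0.18 = 0.3600;  k·ωz = 0.3600·-2 = -0.7200
ω₁ (FL) = (vx − vy − k·ωz)/r = 0.4200/0.05 = 8.4000
ω₂ (FR) = (vx + vy + k·ωz)/r = -1.3200/0.05 = -26.4000
ω₃ (RL) = (vx + vy − k·ωz)/r = 0.1200/0.05 = 2.4000
ω₄ (RR) = (vx − vy + k·ωz)/r = -1.0200/0.05 = -20.4000

(8.4000, -26.4000, 2.4000, -20.4000)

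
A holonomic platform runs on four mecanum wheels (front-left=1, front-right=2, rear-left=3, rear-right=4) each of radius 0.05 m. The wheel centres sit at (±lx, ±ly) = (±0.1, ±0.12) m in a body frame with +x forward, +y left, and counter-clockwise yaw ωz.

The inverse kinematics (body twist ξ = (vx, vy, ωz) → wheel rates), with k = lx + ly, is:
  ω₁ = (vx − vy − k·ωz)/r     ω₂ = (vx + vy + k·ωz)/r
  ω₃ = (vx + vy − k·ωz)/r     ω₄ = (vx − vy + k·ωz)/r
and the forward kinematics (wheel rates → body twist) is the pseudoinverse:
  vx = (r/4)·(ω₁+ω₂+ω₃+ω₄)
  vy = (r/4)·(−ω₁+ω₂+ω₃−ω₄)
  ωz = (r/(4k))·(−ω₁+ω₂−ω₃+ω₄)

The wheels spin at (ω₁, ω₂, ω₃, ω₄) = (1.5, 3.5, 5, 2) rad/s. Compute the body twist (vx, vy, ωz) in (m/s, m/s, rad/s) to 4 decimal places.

k = lx + ly = 0.1 + 0.12 = 0.2200
ω₁+ω₂+ω₃+ω₄ = 12.0000  →  vx = (0.05/4)·12.0000 = 0.1500
−ω₁+ω₂+ω₃−ω₄ = 5.0000  →  vy = (0.05/4)·5.0000 = 0.0625
−ω₁+ω₂−ω₃+ω₄ = -1.0000  →  ωz = (0.05/0.8800)·-1.0000 = -0.0568

(0.1500, 0.0625, -0.0568)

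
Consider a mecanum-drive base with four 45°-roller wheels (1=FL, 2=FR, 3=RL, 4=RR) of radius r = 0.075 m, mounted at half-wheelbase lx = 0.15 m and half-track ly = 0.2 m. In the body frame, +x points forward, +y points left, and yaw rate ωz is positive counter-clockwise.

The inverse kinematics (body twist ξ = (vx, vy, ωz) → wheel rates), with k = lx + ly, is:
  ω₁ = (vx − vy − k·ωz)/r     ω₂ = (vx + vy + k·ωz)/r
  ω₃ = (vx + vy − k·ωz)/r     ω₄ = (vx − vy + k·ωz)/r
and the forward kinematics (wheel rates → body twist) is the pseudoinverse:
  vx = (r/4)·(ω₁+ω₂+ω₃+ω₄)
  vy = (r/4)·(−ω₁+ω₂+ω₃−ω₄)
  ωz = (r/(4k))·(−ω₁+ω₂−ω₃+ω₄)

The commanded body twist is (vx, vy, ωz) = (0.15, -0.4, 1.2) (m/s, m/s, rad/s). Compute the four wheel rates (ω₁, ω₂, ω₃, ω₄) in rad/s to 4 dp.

k = lx + ly = 0.15 + 0.2 = 0.3500;  k·ωz = 0.3500·1.2 = 0.4200
ω₁ (FL) = (vx − vy − k·ωz)/r = 0.1300/0.075 = 1.7333
ω₂ (FR) = (vx + vy + k·ωz)/r = 0.1700/0.075 = 2.2667
ω₃ (RL) = (vx + vy − k·ωz)/r = -0.6700/0.075 = -8.9333
ω₄ (RR) = (vx − vy + k·ωz)/r = 0.9700/0.075 = 12.9333

(1.7333, 2.2667, -8.9333, 12.9333)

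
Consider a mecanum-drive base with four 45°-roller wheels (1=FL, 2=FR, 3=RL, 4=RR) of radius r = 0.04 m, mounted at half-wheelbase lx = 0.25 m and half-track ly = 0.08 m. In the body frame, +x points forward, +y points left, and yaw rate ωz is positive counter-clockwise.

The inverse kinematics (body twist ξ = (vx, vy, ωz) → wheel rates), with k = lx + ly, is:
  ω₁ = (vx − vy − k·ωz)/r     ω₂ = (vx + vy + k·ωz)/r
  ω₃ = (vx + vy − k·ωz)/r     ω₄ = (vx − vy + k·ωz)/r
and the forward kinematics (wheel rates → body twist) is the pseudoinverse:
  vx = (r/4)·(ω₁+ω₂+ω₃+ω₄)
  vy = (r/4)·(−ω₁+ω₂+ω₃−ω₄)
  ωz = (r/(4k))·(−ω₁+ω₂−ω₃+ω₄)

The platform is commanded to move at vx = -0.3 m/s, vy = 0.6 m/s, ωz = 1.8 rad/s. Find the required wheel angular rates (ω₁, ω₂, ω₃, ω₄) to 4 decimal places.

(-37.3500, 22.3500, -7.3500, -7.6500)

k = lx + ly = 0.25 + 0.08 = 0.3300;  k·ωz = 0.3300·1.8 = 0.5940
ω₁ (FL) = (vx − vy − k·ωz)/r = -1.4940/0.04 = -37.3500
ω₂ (FR) = (vx + vy + k·ωz)/r = 0.8940/0.04 = 22.3500
ω₃ (RL) = (vx + vy − k·ωz)/r = -0.2940/0.04 = -7.3500
ω₄ (RR) = (vx − vy + k·ωz)/r = -0.3060/0.04 = -7.6500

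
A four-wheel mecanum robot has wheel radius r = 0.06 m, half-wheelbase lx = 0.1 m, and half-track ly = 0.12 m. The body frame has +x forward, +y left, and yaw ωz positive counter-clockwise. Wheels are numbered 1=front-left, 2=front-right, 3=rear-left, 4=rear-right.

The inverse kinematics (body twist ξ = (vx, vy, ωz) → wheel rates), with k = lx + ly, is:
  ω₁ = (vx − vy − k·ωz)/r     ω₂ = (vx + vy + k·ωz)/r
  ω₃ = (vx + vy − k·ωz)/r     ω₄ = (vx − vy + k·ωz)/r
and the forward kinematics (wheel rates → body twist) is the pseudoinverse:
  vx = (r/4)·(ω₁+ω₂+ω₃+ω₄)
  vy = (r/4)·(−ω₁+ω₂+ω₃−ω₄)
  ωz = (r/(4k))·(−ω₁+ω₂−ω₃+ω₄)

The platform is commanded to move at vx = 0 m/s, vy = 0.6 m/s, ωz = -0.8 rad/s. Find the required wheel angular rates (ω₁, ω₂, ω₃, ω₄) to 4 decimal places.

(-7.0667, 7.0667, 12.9333, -12.9333)

k = lx + ly = 0.1 + 0.12 = 0.2200;  k·ωz = 0.2200·-0.8 = -0.1760
ω₁ (FL) = (vx − vy − k·ωz)/r = -0.4240/0.06 = -7.0667
ω₂ (FR) = (vx + vy + k·ωz)/r = 0.4240/0.06 = 7.0667
ω₃ (RL) = (vx + vy − k·ωz)/r = 0.7760/0.06 = 12.9333
ω₄ (RR) = (vx − vy + k·ωz)/r = -0.7760/0.06 = -12.9333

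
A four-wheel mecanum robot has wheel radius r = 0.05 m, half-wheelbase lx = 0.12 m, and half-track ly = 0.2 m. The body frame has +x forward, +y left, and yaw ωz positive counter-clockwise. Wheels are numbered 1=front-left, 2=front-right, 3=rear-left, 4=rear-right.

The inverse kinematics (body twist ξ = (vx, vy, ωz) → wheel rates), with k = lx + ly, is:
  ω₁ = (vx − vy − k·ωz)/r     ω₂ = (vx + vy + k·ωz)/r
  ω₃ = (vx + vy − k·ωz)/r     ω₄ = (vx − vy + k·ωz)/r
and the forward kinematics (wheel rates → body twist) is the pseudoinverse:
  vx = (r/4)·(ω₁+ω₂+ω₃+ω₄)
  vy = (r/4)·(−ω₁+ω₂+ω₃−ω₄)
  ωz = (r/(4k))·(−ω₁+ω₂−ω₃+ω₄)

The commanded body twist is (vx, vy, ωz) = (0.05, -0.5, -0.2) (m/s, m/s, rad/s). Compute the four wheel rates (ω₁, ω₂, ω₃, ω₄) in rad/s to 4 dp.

k = lx + ly = 0.12 + 0.2 = 0.3200;  k·ωz = 0.3200·-0.2 = -0.0640
ω₁ (FL) = (vx − vy − k·ωz)/r = 0.6140/0.05 = 12.2800
ω₂ (FR) = (vx + vy + k·ωz)/r = -0.5140/0.05 = -10.2800
ω₃ (RL) = (vx + vy − k·ωz)/r = -0.3860/0.05 = -7.7200
ω₄ (RR) = (vx − vy + k·ωz)/r = 0.4860/0.05 = 9.7200

(12.2800, -10.2800, -7.7200, 9.7200)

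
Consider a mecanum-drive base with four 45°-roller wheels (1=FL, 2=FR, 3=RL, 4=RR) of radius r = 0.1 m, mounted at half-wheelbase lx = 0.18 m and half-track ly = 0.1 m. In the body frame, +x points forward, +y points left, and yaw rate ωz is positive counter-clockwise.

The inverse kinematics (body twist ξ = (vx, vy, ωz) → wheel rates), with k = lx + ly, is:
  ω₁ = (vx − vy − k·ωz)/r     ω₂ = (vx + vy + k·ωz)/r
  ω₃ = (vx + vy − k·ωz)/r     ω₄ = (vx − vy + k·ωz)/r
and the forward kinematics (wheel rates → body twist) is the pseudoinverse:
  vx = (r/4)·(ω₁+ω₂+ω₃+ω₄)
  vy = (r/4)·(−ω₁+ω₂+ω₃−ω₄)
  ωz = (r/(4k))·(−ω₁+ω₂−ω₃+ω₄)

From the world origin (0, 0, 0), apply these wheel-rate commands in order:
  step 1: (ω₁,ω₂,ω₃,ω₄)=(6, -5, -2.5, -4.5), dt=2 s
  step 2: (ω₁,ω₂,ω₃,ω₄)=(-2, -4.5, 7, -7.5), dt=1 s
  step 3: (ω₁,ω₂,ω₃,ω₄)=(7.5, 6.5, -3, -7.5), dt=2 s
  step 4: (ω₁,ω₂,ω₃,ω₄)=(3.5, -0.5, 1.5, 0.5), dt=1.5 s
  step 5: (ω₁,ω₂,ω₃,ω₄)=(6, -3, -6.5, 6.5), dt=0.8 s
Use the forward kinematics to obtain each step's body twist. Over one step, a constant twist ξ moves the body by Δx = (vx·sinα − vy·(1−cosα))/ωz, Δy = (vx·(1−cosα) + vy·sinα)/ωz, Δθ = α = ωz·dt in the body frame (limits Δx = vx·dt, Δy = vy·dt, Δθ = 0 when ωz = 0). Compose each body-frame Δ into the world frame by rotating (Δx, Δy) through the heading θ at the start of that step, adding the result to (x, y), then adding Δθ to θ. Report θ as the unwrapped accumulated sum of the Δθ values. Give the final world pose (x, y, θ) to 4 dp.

step 1: ξ=(vx,vy,ωz)=(-0.1500, -0.2250, -1.1607), dt=2.0 → body Δ=(-0.4206, 0.0756, -2.3214) → world pose (-0.4206, 0.0756, -2.3214)
step 2: ξ=(vx,vy,ωz)=(-0.1750, 0.3000, -1.5179), dt=1.0 → body Δ=(0.0721, 0.3066, -1.5179) → world pose (-0.2455, -0.1862, -3.8393)
step 3: ξ=(vx,vy,ωz)=(0.0875, 0.0875, -0.4911), dt=2.0 → body Δ=(0.2274, 0.0689, -0.9821) → world pose (-0.4641, -0.0929, -4.8214)
step 4: ξ=(vx,vy,ωz)=(0.1250, -0.0750, -0.4464), dt=1.5 → body Δ=(0.1375, -0.1647, -0.6696) → world pose (-0.2854, 0.0259, -5.4911)
step 5: ξ=(vx,vy,ωz)=(0.0750, -0.5500, 0.3571), dt=0.8 → body Δ=(0.1216, -0.4255, 0.2857) → world pose (0.1029, -0.1864, -5.2054)

(0.1029, -0.1864, -5.2054)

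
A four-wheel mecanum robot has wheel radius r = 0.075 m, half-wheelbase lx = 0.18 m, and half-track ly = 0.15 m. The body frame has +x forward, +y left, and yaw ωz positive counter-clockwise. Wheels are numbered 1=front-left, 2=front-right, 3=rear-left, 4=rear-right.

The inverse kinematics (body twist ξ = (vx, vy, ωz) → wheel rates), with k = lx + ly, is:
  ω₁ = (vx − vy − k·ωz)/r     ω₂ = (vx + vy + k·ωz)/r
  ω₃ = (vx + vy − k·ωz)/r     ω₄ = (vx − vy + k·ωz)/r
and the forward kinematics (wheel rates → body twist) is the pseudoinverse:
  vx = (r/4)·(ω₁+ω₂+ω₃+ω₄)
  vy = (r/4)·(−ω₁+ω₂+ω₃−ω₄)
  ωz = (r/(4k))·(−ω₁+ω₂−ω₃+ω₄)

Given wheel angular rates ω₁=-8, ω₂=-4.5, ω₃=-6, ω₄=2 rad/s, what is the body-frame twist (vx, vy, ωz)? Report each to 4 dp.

k = lx + ly = 0.18 + 0.15 = 0.3300
ω₁+ω₂+ω₃+ω₄ = -16.5000  →  vx = (0.075/4)·-16.5000 = -0.3094
−ω₁+ω₂+ω₃−ω₄ = -4.5000  →  vy = (0.075/4)·-4.5000 = -0.0844
−ω₁+ω₂−ω₃+ω₄ = 11.5000  →  ωz = (0.075/1.3200)·11.5000 = 0.6534

(-0.3094, -0.0844, 0.6534)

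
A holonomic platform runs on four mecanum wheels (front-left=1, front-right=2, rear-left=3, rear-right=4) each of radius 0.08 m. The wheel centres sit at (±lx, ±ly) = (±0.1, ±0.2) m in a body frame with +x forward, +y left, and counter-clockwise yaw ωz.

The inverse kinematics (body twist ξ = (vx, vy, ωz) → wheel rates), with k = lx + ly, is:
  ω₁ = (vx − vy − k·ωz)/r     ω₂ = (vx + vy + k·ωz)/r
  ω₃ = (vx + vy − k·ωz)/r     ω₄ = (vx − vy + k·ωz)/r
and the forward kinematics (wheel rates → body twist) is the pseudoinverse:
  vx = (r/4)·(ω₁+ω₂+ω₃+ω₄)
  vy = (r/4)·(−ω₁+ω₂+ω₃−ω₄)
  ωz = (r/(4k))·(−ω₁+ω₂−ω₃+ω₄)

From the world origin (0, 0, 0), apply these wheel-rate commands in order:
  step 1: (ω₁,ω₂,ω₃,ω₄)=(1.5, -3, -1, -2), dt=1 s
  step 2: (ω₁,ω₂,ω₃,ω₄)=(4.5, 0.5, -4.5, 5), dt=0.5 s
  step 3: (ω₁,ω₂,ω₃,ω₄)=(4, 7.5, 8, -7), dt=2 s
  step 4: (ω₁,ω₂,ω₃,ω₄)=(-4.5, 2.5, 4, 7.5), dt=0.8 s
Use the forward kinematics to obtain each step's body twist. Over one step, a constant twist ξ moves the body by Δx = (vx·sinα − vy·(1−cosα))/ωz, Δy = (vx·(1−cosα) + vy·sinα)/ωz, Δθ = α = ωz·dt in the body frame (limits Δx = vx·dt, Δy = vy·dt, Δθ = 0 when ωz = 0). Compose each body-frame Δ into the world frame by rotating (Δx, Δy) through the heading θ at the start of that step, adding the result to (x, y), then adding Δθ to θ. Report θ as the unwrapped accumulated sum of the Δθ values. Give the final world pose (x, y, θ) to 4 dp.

(0.7982, -0.3166, -1.1567)

step 1: ξ=(vx,vy,ωz)=(-0.0900, -0.0700, -0.3667), dt=1.0 → body Δ=(-0.1007, -0.0521, -0.3667) → world pose (-0.1007, -0.0521, -0.3667)
step 2: ξ=(vx,vy,ωz)=(0.1100, -0.2700, 0.3667), dt=0.5 → body Δ=(0.0670, -0.1292, 0.1833) → world pose (-0.0844, -0.1968, -0.1833)
step 3: ξ=(vx,vy,ωz)=(0.2500, 0.3700, -0.7667), dt=2.0 → body Δ=(0.7904, 0.1684, -1.5333) → world pose (0.7234, -0.1753, -1.7167)
step 4: ξ=(vx,vy,ωz)=(0.1900, 0.0700, 0.7000), dt=0.8 → body Δ=(0.1289, 0.0946, 0.5600) → world pose (0.7982, -0.3166, -1.1567)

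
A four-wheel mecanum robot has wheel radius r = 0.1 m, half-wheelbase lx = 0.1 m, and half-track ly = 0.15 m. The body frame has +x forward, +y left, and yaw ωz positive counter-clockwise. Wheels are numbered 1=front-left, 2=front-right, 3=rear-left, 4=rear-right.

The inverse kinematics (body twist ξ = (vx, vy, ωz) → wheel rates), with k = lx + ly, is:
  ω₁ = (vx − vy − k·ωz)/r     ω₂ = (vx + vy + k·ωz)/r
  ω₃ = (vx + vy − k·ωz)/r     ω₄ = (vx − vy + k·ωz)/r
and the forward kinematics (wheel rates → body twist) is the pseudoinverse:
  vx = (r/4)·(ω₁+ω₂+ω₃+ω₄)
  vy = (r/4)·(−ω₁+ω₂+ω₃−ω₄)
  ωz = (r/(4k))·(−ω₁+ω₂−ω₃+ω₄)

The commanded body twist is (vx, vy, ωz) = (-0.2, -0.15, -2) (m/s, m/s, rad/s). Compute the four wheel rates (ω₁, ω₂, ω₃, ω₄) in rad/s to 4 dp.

(4.5000, -8.5000, 1.5000, -5.5000)

k = lx + ly = 0.1 + 0.15 = 0.2500;  k·ωz = 0.2500·-2 = -0.5000
ω₁ (FL) = (vx − vy − k·ωz)/r = 0.4500/0.1 = 4.5000
ω₂ (FR) = (vx + vy + k·ωz)/r = -0.8500/0.1 = -8.5000
ω₃ (RL) = (vx + vy − k·ωz)/r = 0.1500/0.1 = 1.5000
ω₄ (RR) = (vx − vy + k·ωz)/r = -0.5500/0.1 = -5.5000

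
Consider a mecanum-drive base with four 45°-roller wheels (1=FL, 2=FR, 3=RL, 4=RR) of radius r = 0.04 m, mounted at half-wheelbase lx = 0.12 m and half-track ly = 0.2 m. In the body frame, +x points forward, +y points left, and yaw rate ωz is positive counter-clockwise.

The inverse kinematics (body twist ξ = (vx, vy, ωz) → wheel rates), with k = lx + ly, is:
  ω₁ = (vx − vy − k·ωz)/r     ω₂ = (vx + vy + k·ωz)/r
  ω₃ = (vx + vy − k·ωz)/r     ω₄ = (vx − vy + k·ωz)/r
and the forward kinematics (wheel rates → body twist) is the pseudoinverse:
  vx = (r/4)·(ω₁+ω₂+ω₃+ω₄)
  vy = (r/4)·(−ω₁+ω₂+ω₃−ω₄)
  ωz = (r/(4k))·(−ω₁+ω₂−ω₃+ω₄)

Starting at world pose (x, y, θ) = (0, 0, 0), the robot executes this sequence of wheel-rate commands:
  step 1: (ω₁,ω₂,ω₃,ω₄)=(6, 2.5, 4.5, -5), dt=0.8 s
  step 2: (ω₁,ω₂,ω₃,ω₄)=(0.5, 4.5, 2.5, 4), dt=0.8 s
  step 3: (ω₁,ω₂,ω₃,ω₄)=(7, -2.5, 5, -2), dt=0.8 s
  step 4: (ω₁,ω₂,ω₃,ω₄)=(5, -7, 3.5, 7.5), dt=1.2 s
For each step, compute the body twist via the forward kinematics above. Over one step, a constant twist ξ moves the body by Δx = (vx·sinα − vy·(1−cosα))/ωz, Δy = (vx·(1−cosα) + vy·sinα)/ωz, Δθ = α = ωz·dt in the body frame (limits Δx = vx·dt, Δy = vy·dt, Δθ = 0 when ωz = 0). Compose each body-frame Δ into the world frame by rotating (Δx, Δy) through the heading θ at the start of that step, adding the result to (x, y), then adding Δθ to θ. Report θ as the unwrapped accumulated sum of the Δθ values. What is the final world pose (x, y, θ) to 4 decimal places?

step 1: ξ=(vx,vy,ωz)=(0.0800, 0.0600, -0.4062), dt=0.8 → body Δ=(0.0706, 0.0369, -0.3250) → world pose (0.0706, 0.0369, -0.3250)
step 2: ξ=(vx,vy,ωz)=(0.1150, 0.0250, 0.1719), dt=0.8 → body Δ=(0.0903, 0.0263, 0.1375) → world pose (0.1646, 0.0329, -0.1875)
step 3: ξ=(vx,vy,ωz)=(0.0750, -0.0250, -0.5156), dt=0.8 → body Δ=(0.0542, -0.0316, -0.4125) → world pose (0.2120, -0.0083, -0.6000)
step 4: ξ=(vx,vy,ωz)=(0.0900, -0.1600, -0.2500), dt=1.2 → body Δ=(0.0778, -0.2052, -0.3000) → world pose (0.1603, -0.2216, -0.9000)

(0.1603, -0.2216, -0.9000)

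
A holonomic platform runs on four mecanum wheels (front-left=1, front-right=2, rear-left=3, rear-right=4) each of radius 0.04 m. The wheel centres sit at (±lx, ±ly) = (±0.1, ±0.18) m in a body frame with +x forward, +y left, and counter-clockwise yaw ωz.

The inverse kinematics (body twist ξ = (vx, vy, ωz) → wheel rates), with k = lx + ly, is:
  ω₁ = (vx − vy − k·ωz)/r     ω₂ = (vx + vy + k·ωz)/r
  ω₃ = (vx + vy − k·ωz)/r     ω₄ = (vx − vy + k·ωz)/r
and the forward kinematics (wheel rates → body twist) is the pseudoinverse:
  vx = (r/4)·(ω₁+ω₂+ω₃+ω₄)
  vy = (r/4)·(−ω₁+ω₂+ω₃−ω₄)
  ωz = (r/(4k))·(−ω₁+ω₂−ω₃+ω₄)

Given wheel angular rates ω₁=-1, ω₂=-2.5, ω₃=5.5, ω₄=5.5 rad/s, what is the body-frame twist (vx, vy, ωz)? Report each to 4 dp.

(0.0750, -0.0150, -0.0536)

k = lx + ly = 0.1 + 0.18 = 0.2800
ω₁+ω₂+ω₃+ω₄ = 7.5000  →  vx = (0.04/4)·7.5000 = 0.0750
−ω₁+ω₂+ω₃−ω₄ = -1.5000  →  vy = (0.04/4)·-1.5000 = -0.0150
−ω₁+ω₂−ω₃+ω₄ = -1.5000  →  ωz = (0.04/1.1200)·-1.5000 = -0.0536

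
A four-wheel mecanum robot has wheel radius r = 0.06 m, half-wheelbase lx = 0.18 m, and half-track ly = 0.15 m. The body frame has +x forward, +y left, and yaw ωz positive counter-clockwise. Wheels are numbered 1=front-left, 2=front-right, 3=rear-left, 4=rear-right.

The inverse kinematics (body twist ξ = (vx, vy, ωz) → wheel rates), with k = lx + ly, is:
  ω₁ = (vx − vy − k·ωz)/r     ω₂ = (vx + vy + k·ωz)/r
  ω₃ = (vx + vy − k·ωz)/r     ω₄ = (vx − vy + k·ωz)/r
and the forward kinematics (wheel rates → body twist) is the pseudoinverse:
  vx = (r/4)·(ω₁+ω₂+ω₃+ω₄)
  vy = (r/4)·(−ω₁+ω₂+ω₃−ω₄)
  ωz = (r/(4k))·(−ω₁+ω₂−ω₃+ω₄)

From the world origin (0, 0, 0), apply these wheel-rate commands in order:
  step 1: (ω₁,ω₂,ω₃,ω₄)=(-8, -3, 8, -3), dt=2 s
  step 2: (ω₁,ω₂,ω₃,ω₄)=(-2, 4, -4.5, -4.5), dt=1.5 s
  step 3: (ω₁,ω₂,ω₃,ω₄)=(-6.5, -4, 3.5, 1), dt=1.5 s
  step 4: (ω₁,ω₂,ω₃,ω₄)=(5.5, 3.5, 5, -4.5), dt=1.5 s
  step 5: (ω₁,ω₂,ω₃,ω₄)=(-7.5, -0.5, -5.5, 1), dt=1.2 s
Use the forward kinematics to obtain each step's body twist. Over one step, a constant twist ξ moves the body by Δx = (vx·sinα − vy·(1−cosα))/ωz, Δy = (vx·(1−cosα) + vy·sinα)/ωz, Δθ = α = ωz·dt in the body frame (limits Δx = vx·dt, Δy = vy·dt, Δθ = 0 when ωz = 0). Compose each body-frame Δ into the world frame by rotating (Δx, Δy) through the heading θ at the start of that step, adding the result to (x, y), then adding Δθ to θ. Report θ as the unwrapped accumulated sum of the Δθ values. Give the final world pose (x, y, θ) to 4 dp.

step 1: ξ=(vx,vy,ωz)=(-0.0900, 0.2400, -0.2727), dt=2.0 → body Δ=(-0.0435, 0.5044, -0.5455) → world pose (-0.0435, 0.5044, -0.5455)
step 2: ξ=(vx,vy,ωz)=(-0.1050, 0.0900, 0.2727), dt=1.5 → body Δ=(-0.1804, 0.0995, 0.4091) → world pose (-0.1461, 0.6831, -0.1364)
step 3: ξ=(vx,vy,ωz)=(-0.0900, 0.0750, 0.0000), dt=1.5 → body Δ=(-0.1350, 0.1125, 0.0000) → world pose (-0.2645, 0.8129, -0.1364)
step 4: ξ=(vx,vy,ωz)=(0.1425, 0.1125, -0.5227), dt=1.5 → body Δ=(0.2553, 0.0724, -0.7841) → world pose (-0.0017, 0.8499, -0.9205)
step 5: ξ=(vx,vy,ωz)=(-0.1875, 0.0075, 0.6136), dt=1.2 → body Δ=(-0.2084, -0.0710, 0.7364) → world pose (-0.1844, 0.9728, -0.1841)

(-0.1844, 0.9728, -0.1841)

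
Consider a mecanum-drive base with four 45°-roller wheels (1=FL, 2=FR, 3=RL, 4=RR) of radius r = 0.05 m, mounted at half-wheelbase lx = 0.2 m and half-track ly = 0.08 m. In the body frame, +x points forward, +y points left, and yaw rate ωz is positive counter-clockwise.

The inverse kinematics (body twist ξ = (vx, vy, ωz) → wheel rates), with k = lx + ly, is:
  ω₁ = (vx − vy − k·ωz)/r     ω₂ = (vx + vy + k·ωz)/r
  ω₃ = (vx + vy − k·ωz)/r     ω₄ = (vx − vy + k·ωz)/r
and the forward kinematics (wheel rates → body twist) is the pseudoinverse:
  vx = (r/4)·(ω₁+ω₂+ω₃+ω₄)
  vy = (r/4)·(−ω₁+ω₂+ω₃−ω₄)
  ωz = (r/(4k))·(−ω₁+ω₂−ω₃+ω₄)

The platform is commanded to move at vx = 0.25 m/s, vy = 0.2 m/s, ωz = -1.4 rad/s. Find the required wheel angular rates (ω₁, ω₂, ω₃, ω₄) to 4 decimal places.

(8.8400, 1.1600, 16.8400, -6.8400)

k = lx + ly = 0.2 + 0.08 = 0.2800;  k·ωz = 0.2800·-1.4 = -0.3920
ω₁ (FL) = (vx − vy − k·ωz)/r = 0.4420/0.05 = 8.8400
ω₂ (FR) = (vx + vy + k·ωz)/r = 0.0580/0.05 = 1.1600
ω₃ (RL) = (vx + vy − k·ωz)/r = 0.8420/0.05 = 16.8400
ω₄ (RR) = (vx − vy + k·ωz)/r = -0.3420/0.05 = -6.8400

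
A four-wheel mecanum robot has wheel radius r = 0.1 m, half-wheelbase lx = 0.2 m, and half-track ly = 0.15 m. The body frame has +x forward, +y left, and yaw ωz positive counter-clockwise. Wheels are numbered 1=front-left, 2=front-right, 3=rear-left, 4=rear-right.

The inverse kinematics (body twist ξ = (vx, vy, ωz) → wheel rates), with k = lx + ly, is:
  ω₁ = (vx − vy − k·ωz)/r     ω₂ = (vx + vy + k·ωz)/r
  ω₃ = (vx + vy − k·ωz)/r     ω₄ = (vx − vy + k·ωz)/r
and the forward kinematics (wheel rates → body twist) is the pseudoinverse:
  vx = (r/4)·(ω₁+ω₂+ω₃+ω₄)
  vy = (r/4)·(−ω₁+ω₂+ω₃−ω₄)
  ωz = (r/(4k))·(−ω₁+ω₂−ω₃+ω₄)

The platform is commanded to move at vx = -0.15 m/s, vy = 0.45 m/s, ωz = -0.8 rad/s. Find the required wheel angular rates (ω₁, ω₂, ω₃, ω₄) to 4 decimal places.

k = lx + ly = 0.2 + 0.15 = 0.3500;  k·ωz = 0.3500·-0.8 = -0.2800
ω₁ (FL) = (vx − vy − k·ωz)/r = -0.3200/0.1 = -3.2000
ω₂ (FR) = (vx + vy + k·ωz)/r = 0.0200/0.1 = 0.2000
ω₃ (RL) = (vx + vy − k·ωz)/r = 0.5800/0.1 = 5.8000
ω₄ (RR) = (vx − vy + k·ωz)/r = -0.8800/0.1 = -8.8000

(-3.2000, 0.2000, 5.8000, -8.8000)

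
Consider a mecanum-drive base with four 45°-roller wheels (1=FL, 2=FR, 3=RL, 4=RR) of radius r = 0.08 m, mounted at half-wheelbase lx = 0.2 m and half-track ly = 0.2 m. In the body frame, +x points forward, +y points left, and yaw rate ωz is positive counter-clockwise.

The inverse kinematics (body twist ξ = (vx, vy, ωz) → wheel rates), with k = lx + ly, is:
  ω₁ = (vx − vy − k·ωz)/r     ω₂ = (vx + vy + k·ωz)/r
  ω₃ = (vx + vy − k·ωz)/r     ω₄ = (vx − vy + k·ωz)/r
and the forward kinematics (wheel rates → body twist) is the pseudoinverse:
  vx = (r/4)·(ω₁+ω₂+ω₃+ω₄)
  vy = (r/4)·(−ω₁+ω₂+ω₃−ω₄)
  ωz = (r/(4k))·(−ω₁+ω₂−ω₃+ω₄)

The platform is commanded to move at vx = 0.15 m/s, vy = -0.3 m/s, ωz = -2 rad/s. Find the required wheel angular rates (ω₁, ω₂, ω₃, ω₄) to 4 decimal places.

(15.6250, -11.8750, 8.1250, -4.3750)

k = lx + ly = 0.2 + 0.2 = 0.4000;  k·ωz = 0.4000·-2 = -0.8000
ω₁ (FL) = (vx − vy − k·ωz)/r = 1.2500/0.08 = 15.6250
ω₂ (FR) = (vx + vy + k·ωz)/r = -0.9500/0.08 = -11.8750
ω₃ (RL) = (vx + vy − k·ωz)/r = 0.6500/0.08 = 8.1250
ω₄ (RR) = (vx − vy + k·ωz)/r = -0.3500/0.08 = -4.3750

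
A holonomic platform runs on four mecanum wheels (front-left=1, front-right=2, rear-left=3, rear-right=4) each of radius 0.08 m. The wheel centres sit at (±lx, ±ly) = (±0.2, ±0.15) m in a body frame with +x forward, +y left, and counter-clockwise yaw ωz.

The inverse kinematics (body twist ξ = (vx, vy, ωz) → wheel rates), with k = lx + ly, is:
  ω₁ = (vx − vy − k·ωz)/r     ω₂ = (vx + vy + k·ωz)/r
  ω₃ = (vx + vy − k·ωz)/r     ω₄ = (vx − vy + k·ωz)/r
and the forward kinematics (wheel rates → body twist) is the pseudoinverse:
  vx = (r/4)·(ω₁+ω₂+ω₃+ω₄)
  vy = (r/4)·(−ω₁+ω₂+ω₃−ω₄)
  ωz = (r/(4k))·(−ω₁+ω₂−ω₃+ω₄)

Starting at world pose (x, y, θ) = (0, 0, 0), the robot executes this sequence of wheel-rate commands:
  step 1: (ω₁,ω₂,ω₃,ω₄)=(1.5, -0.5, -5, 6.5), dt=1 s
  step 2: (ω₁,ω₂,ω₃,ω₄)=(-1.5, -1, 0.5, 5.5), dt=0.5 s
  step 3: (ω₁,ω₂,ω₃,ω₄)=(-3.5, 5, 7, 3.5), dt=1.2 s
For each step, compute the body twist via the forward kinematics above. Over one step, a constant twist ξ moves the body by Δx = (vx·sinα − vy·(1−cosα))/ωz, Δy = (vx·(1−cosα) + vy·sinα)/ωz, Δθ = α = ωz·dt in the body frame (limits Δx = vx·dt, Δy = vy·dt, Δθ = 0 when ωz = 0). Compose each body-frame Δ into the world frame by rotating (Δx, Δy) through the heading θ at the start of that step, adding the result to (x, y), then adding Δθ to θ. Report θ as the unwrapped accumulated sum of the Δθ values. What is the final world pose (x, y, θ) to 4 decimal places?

step 1: ξ=(vx,vy,ωz)=(0.0500, -0.2700, 0.5429), dt=1.0 → body Δ=(0.1191, -0.2437, 0.5429) → world pose (0.1191, -0.2437, 0.5429)
step 2: ξ=(vx,vy,ωz)=(0.0700, -0.0900, 0.3143), dt=0.5 → body Δ=(0.0384, -0.0421, 0.1571) → world pose (0.1737, -0.2599, 0.7000)
step 3: ξ=(vx,vy,ωz)=(0.2400, 0.2400, 0.2857), dt=1.2 → body Δ=(0.2335, 0.3313, 0.3429) → world pose (0.1389, 0.1439, 1.0429)

(0.1389, 0.1439, 1.0429)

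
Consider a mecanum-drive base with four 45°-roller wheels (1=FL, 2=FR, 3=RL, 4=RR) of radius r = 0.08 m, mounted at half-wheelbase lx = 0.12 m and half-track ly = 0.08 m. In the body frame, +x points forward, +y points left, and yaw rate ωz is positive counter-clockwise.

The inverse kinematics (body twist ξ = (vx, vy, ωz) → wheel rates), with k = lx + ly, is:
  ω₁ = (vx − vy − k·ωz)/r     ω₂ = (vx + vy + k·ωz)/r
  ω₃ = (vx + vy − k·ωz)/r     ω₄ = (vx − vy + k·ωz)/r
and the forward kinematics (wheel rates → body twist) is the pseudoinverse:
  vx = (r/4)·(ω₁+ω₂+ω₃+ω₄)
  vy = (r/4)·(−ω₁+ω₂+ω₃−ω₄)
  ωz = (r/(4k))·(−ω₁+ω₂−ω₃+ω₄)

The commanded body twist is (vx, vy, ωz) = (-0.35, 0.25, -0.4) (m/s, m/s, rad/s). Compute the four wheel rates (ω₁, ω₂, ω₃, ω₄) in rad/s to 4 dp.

(-6.5000, -2.2500, -0.2500, -8.5000)

k = lx + ly = 0.12 + 0.08 = 0.2000;  k·ωz = 0.2000·-0.4 = -0.0800
ω₁ (FL) = (vx − vy − k·ωz)/r = -0.5200/0.08 = -6.5000
ω₂ (FR) = (vx + vy + k·ωz)/r = -0.1800/0.08 = -2.2500
ω₃ (RL) = (vx + vy − k·ωz)/r = -0.0200/0.08 = -0.2500
ω₄ (RR) = (vx − vy + k·ωz)/r = -0.6800/0.08 = -8.5000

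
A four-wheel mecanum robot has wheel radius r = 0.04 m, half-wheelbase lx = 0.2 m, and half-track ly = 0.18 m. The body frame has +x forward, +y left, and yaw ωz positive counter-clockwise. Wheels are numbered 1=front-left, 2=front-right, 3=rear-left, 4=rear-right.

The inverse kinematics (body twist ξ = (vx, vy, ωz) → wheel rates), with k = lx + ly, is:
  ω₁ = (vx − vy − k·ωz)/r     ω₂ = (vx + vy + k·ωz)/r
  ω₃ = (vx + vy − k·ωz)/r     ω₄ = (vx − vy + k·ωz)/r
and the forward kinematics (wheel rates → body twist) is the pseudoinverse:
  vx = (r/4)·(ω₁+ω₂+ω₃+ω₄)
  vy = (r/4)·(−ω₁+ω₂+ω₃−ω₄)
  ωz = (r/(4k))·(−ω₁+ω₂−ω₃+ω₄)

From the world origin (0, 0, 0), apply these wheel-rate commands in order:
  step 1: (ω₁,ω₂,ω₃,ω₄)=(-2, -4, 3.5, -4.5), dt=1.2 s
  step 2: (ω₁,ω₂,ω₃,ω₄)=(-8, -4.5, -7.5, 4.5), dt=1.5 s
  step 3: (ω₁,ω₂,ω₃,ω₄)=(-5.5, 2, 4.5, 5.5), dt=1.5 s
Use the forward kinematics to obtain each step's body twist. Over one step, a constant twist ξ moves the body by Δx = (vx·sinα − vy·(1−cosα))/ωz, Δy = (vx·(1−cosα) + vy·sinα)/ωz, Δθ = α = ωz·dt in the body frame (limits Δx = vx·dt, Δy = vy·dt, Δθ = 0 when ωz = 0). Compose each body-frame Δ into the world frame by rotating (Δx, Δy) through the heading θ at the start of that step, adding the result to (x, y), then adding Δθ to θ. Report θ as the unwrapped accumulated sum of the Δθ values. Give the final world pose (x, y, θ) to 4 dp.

(-0.2581, 0.0909, 0.6316)

step 1: ξ=(vx,vy,ωz)=(-0.0700, 0.0600, -0.2632), dt=1.2 → body Δ=(-0.0713, 0.0840, -0.3158) → world pose (-0.0713, 0.0840, -0.3158)
step 2: ξ=(vx,vy,ωz)=(-0.1550, -0.0850, 0.4079), dt=1.5 → body Δ=(-0.1805, -0.1886, 0.6118) → world pose (-0.3015, -0.0393, 0.2961)
step 3: ξ=(vx,vy,ωz)=(0.0650, 0.0650, 0.2237), dt=1.5 → body Δ=(0.0795, 0.1119, 0.3355) → world pose (-0.2581, 0.0909, 0.6316)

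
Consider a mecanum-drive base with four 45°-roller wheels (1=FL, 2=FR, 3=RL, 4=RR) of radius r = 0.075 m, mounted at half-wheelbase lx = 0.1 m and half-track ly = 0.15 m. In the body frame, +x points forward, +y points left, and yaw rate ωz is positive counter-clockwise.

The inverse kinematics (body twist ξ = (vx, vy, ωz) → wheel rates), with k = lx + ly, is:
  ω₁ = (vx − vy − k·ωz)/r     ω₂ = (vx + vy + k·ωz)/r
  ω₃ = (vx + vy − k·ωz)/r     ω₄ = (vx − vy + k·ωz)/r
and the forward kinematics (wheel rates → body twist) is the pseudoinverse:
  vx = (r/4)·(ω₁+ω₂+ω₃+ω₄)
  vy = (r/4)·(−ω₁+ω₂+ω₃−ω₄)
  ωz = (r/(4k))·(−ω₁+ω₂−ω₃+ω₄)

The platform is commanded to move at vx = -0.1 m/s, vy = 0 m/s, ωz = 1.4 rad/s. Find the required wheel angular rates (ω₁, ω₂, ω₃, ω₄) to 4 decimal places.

(-6.0000, 3.3333, -6.0000, 3.3333)

k = lx + ly = 0.1 + 0.15 = 0.2500;  k·ωz = 0.2500·1.4 = 0.3500
ω₁ (FL) = (vx − vy − k·ωz)/r = -0.4500/0.075 = -6.0000
ω₂ (FR) = (vx + vy + k·ωz)/r = 0.2500/0.075 = 3.3333
ω₃ (RL) = (vx + vy − k·ωz)/r = -0.4500/0.075 = -6.0000
ω₄ (RR) = (vx − vy + k·ωz)/r = 0.2500/0.075 = 3.3333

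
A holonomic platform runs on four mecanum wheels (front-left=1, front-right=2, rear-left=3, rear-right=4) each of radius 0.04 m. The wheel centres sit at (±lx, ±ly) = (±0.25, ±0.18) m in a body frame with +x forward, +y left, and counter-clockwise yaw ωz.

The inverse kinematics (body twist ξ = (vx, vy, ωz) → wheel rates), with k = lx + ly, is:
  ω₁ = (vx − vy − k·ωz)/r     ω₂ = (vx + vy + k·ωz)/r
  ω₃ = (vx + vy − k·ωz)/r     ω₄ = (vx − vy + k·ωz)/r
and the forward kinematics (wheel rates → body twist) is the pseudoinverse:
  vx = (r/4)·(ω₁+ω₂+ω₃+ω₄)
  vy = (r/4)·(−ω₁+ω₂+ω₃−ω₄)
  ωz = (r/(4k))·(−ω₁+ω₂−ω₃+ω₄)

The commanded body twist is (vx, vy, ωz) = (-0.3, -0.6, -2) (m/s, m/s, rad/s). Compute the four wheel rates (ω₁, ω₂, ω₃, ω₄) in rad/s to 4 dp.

k = lx + ly = 0.25 + 0.18 = 0.4300;  k·ωz = 0.4300·-2 = -0.8600
ω₁ (FL) = (vx − vy − k·ωz)/r = 1.1600/0.04 = 29.0000
ω₂ (FR) = (vx + vy + k·ωz)/r = -1.7600/0.04 = -44.0000
ω₃ (RL) = (vx + vy − k·ωz)/r = -0.0400/0.04 = -1.0000
ω₄ (RR) = (vx − vy + k·ωz)/r = -0.5600/0.04 = -14.0000

(29.0000, -44.0000, -1.0000, -14.0000)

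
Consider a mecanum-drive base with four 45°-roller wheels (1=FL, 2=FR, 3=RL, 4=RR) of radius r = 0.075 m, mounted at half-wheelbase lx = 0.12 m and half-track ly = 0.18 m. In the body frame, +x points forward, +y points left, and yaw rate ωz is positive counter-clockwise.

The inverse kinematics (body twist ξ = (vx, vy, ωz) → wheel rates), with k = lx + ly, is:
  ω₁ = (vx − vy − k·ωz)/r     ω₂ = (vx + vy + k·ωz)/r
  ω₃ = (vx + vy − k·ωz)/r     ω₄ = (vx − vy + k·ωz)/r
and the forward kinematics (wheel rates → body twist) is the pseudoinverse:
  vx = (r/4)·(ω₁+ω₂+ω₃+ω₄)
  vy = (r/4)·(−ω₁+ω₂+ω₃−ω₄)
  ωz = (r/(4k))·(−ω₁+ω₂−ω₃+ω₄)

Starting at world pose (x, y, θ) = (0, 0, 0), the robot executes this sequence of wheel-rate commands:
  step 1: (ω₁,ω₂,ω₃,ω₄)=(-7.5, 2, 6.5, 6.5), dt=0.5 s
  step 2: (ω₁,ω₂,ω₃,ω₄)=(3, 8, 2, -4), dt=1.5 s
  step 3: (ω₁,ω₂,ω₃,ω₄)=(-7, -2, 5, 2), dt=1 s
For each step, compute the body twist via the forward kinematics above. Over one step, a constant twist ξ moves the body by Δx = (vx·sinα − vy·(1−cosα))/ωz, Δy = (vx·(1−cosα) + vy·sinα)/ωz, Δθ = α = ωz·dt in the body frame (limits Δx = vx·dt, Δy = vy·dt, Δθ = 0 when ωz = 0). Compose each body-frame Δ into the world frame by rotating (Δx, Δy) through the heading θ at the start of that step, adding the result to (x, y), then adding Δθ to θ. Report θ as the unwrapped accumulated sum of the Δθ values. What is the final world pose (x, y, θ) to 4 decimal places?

(0.1493, 0.5952, 0.3281)

step 1: ξ=(vx,vy,ωz)=(0.1406, 0.1781, 0.5938), dt=0.5 → body Δ=(0.0562, 0.0981, 0.2969) → world pose (0.0562, 0.0981, 0.2969)
step 2: ξ=(vx,vy,ωz)=(0.1687, 0.2062, -0.0625), dt=1.5 → body Δ=(0.2672, 0.2971, -0.0938) → world pose (0.2248, 0.4604, 0.2031)
step 3: ξ=(vx,vy,ωz)=(-0.0375, 0.1500, 0.1250), dt=1.0 → body Δ=(-0.0468, 0.1473, 0.1250) → world pose (0.1493, 0.5952, 0.3281)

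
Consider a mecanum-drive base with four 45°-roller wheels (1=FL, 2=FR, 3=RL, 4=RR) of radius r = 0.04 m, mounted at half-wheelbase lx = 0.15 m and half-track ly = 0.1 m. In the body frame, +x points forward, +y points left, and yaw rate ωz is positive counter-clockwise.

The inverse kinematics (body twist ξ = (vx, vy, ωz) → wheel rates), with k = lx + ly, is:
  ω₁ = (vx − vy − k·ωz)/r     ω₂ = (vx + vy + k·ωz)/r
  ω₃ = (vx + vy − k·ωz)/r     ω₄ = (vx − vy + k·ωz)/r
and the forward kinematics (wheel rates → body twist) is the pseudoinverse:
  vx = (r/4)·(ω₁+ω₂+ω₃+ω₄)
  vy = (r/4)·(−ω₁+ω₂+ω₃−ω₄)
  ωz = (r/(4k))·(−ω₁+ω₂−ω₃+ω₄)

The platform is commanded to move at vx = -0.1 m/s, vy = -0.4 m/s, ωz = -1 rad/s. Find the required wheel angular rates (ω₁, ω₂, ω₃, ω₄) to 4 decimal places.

k = lx + ly = 0.15 + 0.1 = 0.2500;  k·ωz = 0.2500·-1 = -0.2500
ω₁ (FL) = (vx − vy − k·ωz)/r = 0.5500/0.04 = 13.7500
ω₂ (FR) = (vx + vy + k·ωz)/r = -0.7500/0.04 = -18.7500
ω₃ (RL) = (vx + vy − k·ωz)/r = -0.2500/0.04 = -6.2500
ω₄ (RR) = (vx − vy + k·ωz)/r = 0.0500/0.04 = 1.2500

(13.7500, -18.7500, -6.2500, 1.2500)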